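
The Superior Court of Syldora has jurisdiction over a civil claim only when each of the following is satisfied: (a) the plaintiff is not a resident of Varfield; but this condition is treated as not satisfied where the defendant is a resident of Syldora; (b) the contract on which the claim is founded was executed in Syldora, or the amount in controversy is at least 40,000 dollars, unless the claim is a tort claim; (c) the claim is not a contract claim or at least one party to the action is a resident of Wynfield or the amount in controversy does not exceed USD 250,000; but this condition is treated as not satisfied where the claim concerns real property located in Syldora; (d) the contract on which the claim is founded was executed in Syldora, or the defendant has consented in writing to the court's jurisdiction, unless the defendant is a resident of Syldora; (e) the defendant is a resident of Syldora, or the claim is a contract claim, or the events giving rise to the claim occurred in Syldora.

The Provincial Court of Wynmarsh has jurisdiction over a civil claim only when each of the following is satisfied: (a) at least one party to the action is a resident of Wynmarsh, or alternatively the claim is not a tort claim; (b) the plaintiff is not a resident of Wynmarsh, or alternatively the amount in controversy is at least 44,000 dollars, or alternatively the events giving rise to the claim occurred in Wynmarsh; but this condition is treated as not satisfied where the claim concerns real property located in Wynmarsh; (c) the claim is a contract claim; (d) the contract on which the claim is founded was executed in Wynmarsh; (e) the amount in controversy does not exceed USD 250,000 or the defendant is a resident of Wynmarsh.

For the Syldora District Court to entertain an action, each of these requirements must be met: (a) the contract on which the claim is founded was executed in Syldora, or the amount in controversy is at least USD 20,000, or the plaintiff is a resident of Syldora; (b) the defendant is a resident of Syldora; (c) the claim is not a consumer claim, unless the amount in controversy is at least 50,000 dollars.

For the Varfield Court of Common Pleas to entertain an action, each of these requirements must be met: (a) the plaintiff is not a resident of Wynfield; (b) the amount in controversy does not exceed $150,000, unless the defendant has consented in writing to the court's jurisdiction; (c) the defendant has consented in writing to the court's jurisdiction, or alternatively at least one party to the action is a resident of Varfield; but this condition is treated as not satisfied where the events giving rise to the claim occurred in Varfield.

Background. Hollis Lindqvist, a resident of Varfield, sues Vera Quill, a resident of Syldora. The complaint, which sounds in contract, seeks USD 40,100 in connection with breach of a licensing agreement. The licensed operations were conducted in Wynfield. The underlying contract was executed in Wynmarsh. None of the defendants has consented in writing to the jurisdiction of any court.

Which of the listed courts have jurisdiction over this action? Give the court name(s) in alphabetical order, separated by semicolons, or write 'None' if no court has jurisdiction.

the Provincial Court of Wynmarsh; the Syldora District Court; the Varfield Court of Common Pleas

The Superior Court of Syldora:
  (a) The plaintiff resides in Varfield. Not satisfied.
  (b) The amount in controversy is 40,100 dollars, which meets the USD 40,000 floor, so one alternative holds. Condition met.
  (c) The amount in controversy is $40,100, within the $250,000 ceiling, which satisfies one of the alternatives. And the carve-out is inapplicable — the claim does not concern real property. Condition met.
  (d) The contract was executed in Wynmarsh, not Syldora; no such written consent has been filed — none of the alternatives is met. The proviso rescues it, though: the defendant resides in Syldora. Met.
  (e) The defendant resides in Syldora — that alternative is enough. Satisfied.
  → No jurisdiction.
The Provincial Court of Wynmarsh:
  (a) The claim is a contract claim, not a tort claim, which satisfies one of the alternatives. Met.
  (b) The plaintiff resides in Varfield, which is not Wynmarsh — that alternative is enough. The carve-out does not apply: the claim does not concern real property. Condition met.
  (c) The claim is a contract claim. Satisfied.
  (d) The contract was executed in Wynmarsh. Condition met.
  (e) The amount in controversy is 40,100 dollars, within the 250,000 dollars ceiling — that alternative is enough. Satisfied.
  → Every requirement is satisfied — jurisdiction.
The Syldora District Court:
  (a) The amount in controversy is $40,100, which meets the 20,000 dollars floor — that alternative is enough. Met.
  (b) The defendant resides in Syldora. Satisfied.
  (c) The claim is a contract claim, not a consumer claim. Satisfied.
  → The court has jurisdiction.
The Varfield Court of Common Pleas:
  (a) The plaintiff resides in Varfield, which is not Wynfield. Satisfied.
  (b) The amount in controversy is $40,100, within the $150,000 ceiling. Met.
  (c) Hollis Lindqvist resides in Varfield, so one alternative holds. The exception is not triggered, since the operative events occurred in Wynfield, not Varfield. Met.
  → Jurisdiction lies.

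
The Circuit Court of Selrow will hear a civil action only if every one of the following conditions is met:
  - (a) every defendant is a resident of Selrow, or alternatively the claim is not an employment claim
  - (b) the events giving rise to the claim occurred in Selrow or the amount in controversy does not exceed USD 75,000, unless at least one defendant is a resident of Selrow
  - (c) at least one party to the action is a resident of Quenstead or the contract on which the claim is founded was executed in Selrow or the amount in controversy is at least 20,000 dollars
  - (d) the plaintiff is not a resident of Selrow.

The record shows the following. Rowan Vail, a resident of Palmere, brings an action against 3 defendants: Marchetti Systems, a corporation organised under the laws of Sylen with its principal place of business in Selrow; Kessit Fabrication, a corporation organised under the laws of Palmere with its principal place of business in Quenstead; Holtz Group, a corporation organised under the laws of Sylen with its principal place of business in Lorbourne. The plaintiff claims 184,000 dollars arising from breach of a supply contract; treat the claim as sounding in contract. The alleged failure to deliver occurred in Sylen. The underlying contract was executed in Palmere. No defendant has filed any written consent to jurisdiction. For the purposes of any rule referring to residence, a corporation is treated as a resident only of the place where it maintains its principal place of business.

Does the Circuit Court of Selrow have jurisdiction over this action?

Yes

The Circuit Court of Selrow:
  (a) The claim is a contract claim, not an employment claim, which satisfies one of the alternatives. Satisfied.
  (b) The operative events occurred in Sylen, not Selrow; the amount in controversy is USD 184,000, above the $75,000 ceiling — no alternative holds. But Marchetti Systems resides in Selrow, and the 'unless' clause therefore excuses the requirement. Met.
  (c) Kessit Fabrication resides in Quenstead, so one alternative holds. Condition met.
  (d) The plaintiff resides in Palmere, which is not Selrow. Condition met.
  → All conditions met; jurisdiction exists.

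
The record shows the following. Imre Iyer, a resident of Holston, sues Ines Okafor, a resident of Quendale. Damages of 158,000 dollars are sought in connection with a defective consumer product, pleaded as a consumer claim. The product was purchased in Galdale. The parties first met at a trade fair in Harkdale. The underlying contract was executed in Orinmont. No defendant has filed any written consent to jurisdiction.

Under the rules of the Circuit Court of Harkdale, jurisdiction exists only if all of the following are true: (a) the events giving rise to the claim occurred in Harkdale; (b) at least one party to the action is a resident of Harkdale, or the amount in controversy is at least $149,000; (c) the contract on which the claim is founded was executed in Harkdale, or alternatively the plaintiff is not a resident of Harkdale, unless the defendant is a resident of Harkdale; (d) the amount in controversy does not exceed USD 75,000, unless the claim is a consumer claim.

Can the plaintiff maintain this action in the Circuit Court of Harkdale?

No

The Circuit Court of Harkdale:
  (a) The operative events occurred in Galdale, not Harkdale. Condition not met.
  (b) The amount in controversy is 158,000 dollars, which meets the $149,000 floor — that alternative is enough. Condition met.
  (c) The plaintiff resides in Holston, which is not Harkdale, so one alternative holds. Met.
  (d) The amount in controversy is USD 158,000, above the 75,000 dollars ceiling. But the claim is a consumer claim, and the 'unless' clause therefore excuses the requirement. Condition met.
  → At least one condition fails; no jurisdiction.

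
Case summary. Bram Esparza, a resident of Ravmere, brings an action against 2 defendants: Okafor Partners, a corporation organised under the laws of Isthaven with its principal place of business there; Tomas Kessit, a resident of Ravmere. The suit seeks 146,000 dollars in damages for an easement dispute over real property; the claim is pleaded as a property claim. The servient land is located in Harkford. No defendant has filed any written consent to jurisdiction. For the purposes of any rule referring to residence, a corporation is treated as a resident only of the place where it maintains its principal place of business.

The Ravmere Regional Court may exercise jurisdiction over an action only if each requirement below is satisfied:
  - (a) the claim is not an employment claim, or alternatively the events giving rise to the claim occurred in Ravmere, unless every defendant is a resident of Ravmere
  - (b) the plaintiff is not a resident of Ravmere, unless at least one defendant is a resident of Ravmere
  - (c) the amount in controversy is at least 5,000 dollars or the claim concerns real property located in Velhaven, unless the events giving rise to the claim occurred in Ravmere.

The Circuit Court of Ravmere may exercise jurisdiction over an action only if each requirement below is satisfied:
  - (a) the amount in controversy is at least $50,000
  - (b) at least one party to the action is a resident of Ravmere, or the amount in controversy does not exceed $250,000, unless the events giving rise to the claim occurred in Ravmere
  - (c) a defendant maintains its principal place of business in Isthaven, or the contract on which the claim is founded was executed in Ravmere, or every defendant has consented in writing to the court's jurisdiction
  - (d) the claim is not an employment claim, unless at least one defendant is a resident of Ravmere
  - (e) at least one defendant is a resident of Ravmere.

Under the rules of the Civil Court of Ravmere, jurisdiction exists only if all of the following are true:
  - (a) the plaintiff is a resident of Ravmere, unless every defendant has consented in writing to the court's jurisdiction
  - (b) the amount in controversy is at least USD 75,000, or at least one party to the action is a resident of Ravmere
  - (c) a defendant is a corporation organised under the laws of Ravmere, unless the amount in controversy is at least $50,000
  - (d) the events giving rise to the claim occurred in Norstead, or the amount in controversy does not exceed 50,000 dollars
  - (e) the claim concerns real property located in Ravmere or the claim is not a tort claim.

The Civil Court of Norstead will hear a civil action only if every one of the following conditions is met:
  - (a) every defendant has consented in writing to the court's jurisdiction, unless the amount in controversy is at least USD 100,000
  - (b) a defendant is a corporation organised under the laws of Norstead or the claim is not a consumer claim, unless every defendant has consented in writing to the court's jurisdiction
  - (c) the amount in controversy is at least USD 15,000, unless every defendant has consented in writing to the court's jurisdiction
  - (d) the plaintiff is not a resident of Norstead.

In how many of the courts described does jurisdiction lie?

The Ravmere Regional Court:
  (a) The claim is a property claim, not an employment claim — that alternative is enough. Met.
  (b) The plaintiff resides in Ravmere. The proviso rescues it, though: Tomas Kessit resides in Ravmere. Met.
  (c) The amount in controversy is 146,000 dollars, which meets the USD 5,000 floor, so this disjunct is met. Condition met.
  → The court has jurisdiction.
The Circuit Court of Ravmere:
  (a) The amount in controversy is 146,000 dollars, which meets the $50,000 floor. Met.
  (b) Bram Esparza resides in Ravmere, so one alternative holds. Satisfied.
  (c) Okafor Partners has its principal place of business in Isthaven — that alternative is enough. Condition met.
  (d) The claim is a property claim, not an employment claim. Met.
  (e) Tomas Kessit resides in Ravmere. Satisfied.
  → Jurisdiction lies.
The Civil Court of Ravmere:
  (a) The plaintiff resides in Ravmere. Condition met.
  (b) The amount in controversy is $146,000, which meets the $75,000 floor, so this disjunct is met. Met.
  (c) The corporate defendant(s) are organised in Isthaven, not Ravmere. However, the amount in controversy is $146,000, which meets the USD 50,000 floor, so the 'unless' proviso supplies this condition. Condition met.
  (d) The operative events occurred in Harkford, not Norstead; the amount in controversy is 146,000 dollars, above the $50,000 ceiling — no alternative holds. Not met.
  (e) The claim is a property claim, not a tort claim, which satisfies one of the alternatives. Condition met.
  → The court lacks jurisdiction.
The Civil Court of Norstead:
  (a) No such written consent has been filed. The proviso rescues it, though: the amount in controversy is 146,000 dollars, which meets the 100,000 dollars floor. Condition met.
  (b) The claim is a property claim, not a consumer claim, so one alternative holds. Satisfied.
  (c) The amount in controversy is 146,000 dollars, which meets the 15,000 dollars floor. Satisfied.
  (d) The plaintiff resides in Ravmere, which is not Norstead. Satisfied.
  → Every requirement is satisfied — jurisdiction.
Courts with jurisdiction: the Ravmere Regional Court, the Circuit Court of Ravmere, the Civil Court of Norstead — 3 in total.

3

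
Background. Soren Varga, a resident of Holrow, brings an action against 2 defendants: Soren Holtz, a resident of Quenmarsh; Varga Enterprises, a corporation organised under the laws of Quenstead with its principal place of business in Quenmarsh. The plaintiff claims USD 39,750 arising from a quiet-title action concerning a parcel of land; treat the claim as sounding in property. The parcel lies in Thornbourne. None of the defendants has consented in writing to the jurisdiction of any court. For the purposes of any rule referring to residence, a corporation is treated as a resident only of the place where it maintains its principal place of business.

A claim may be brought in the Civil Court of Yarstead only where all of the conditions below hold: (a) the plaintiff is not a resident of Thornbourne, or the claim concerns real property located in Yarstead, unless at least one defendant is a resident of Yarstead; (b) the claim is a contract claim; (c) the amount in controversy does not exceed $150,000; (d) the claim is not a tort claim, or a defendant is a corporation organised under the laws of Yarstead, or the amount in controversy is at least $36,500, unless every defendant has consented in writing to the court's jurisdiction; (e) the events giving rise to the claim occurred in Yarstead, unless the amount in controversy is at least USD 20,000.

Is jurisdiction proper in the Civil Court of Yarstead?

No

The Civil Court of Yarstead:
  (a) The plaintiff resides in Holrow, which is not Thornbourne — that alternative is enough. Condition met.
  (b) The claim is a property claim, not a contract claim. Fails.
  (c) The amount in controversy is USD 39,750, within the $150,000 ceiling. Condition met.
  (d) The claim is a property claim, not a tort claim — that alternative is enough. Met.
  (e) The operative events occurred in Thornbourne, not Yarstead. But the amount in controversy is USD 39,750, which meets the $20,000 floor, and the 'unless' clause therefore excuses the requirement. Met.
  → Not every requirement is met — no jurisdiction.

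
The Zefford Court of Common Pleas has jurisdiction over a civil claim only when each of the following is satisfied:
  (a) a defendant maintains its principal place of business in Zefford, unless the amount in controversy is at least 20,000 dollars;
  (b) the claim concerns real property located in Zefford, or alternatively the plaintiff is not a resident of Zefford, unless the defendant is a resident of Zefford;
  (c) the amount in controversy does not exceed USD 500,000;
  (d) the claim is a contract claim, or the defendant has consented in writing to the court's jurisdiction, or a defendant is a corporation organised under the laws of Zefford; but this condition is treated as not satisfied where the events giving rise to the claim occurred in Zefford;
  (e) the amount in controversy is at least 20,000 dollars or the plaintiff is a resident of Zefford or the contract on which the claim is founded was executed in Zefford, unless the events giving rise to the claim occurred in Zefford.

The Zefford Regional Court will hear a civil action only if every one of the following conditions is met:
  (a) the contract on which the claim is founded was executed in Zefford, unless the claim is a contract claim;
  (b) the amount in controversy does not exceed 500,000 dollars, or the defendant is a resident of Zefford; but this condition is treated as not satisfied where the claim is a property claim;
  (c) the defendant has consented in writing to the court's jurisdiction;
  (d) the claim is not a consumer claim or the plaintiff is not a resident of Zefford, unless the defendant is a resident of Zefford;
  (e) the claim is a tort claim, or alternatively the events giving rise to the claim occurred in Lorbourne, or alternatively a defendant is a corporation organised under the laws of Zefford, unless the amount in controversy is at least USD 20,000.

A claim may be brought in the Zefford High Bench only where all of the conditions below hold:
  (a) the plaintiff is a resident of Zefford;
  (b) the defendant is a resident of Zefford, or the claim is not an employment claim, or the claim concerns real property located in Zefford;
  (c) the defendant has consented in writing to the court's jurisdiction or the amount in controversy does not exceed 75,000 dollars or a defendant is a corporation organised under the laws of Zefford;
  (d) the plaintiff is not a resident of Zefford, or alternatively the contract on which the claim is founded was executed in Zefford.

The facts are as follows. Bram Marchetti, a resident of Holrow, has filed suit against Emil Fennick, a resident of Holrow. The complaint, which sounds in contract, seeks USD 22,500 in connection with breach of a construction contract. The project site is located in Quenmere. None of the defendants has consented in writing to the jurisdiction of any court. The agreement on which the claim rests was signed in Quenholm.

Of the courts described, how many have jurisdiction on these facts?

1

The Zefford Court of Common Pleas:
  (a) No defendant is a corporation. However, the amount in controversy is $22,500, which meets the 20,000 dollars floor, so the 'unless' proviso supplies this condition. Met.
  (b) The plaintiff resides in Holrow, which is not Zefford — that alternative is enough. Condition met.
  (c) The amount in controversy is $22,500, within the USD 500,000 ceiling. Met.
  (d) The claim is a contract claim, which satisfies one of the alternatives. The exception is not triggered, since the operative events occurred in Quenmere, not Zefford. Satisfied.
  (e) The amount in controversy is 22,500 dollars, which meets the 20,000 dollars floor — that alternative is enough. Satisfied.
  → The court has jurisdiction.
The Zefford Regional Court:
  (a) The contract was executed in Quenholm, not Zefford. However, the claim is a contract claim, so the 'unless' proviso supplies this condition. Satisfied.
  (b) The amount in controversy is 22,500 dollars, within the $500,000 ceiling, so this disjunct is met. The carve-out does not apply: the claim is a contract claim, not a property claim. Met.
  (c) No such written consent has been filed. Not satisfied.
  (d) The claim is a contract claim, not a consumer claim, so this disjunct is met. Satisfied.
  (e) The claim is a contract claim, not a tort claim; the operative events occurred in Quenmere, not Lorbourne; no defendant is a corporation — every alternative fails. The proviso rescues it, though: the amount in controversy is USD 22,500, which meets the USD 20,000 floor. Met.
  → Not every requirement is met — no jurisdiction.
The Zefford High Bench:
  (a) The plaintiff resides in Holrow, not Zefford. Not met.
  (b) The claim is a contract claim, not an employment claim, so this disjunct is met. Met.
  (c) The amount in controversy is 22,500 dollars, within the $75,000 ceiling, which satisfies one of the alternatives. Met.
  (d) The plaintiff resides in Holrow, which is not Zefford, so this disjunct is met. Met.
  → Not every requirement is met — no jurisdiction.
Courts with jurisdiction: the Zefford Court of Common Pleas — 1 in total.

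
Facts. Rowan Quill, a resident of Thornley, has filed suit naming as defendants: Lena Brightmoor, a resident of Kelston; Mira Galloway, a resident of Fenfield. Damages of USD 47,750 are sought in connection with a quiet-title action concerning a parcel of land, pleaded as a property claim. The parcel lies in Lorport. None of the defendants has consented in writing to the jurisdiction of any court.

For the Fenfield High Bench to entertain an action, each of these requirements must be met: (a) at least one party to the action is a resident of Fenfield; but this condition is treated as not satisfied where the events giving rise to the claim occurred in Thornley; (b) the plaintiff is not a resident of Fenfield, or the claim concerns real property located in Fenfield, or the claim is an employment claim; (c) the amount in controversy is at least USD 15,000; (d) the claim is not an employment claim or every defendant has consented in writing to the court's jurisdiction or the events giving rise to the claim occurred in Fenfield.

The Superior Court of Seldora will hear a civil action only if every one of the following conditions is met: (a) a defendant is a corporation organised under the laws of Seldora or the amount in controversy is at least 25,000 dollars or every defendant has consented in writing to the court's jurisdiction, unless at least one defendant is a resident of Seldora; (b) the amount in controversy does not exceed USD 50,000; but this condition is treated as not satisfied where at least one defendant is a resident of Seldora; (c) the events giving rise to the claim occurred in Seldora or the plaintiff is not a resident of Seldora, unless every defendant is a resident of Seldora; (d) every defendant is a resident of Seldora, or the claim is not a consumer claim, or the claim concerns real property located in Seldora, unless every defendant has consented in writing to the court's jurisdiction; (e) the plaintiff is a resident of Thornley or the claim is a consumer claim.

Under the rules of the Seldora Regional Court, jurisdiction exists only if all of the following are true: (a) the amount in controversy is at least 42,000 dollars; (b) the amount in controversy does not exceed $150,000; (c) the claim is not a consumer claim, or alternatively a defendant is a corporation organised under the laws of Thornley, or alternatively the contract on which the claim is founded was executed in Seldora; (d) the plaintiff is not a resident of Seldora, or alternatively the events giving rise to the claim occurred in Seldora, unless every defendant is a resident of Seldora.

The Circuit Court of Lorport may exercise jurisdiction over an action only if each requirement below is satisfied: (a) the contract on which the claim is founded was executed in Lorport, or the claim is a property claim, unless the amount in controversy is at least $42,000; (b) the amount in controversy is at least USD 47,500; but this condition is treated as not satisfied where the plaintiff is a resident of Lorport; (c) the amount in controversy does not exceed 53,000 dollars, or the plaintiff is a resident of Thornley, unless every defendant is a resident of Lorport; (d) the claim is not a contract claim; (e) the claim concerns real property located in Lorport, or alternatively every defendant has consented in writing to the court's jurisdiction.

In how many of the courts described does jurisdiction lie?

The Fenfield High Bench:
  (a) Mira Galloway resides in Fenfield. The carve-out does not apply: the operative events occurred in Lorport, not Thornley. Condition met.
  (b) The plaintiff resides in Thornley, which is not Fenfield, so one alternative holds. Satisfied.
  (c) The amount in controversy is 47,750 dollars, which meets the USD 15,000 floor. Satisfied.
  (d) The claim is a property claim, not an employment claim, which satisfies one of the alternatives. Condition met.
  → The court has jurisdiction.
The Superior Court of Seldora:
  (a) The amount in controversy is $47,750, which meets the $25,000 floor, so this disjunct is met. Condition met.
  (b) The amount in controversy is $47,750, within the 50,000 dollars ceiling. The exception is not triggered, since no defendant resides in Seldora (they reside in Kelston, Fenfield). Satisfied.
  (c) The plaintiff resides in Thornley, which is not Seldora, so one alternative holds. Satisfied.
  (d) The claim is a property claim, not a consumer claim, so this disjunct is met. Met.
  (e) The plaintiff resides in Thornley — that alternative is enough. Satisfied.
  → Jurisdiction lies.
The Seldora Regional Court:
  (a) The amount in controversy is USD 47,750, which meets the USD 42,000 floor. Condition met.
  (b) The amount in controversy is 47,750 dollars, within the 150,000 dollars ceiling. Met.
  (c) The claim is a property claim, not a consumer claim, so one alternative holds. Met.
  (d) The plaintiff resides in Thornley, which is not Seldora, which satisfies one of the alternatives. Condition met.
  → The court has jurisdiction.
The Circuit Court of Lorport:
  (a) The claim is a property claim — that alternative is enough. Satisfied.
  (b) The amount in controversy is $47,750, which meets the 47,500 dollars floor. And the carve-out is inapplicable — the plaintiff resides in Thornley, not Lorport. Satisfied.
  (c) The amount in controversy is $47,750, within the $53,000 ceiling — that alternative is enough. Condition met.
  (d) The claim is a property claim, not a contract claim. Met.
  (e) The property lies in Lorport, so this disjunct is met. Condition met.
  → All conditions met; jurisdiction exists.
Courts with jurisdiction: the Fenfield High Bench, the Superior Court of Seldora, the Seldora Regional Court, the Circuit Court of Lorport — 4 in total.

4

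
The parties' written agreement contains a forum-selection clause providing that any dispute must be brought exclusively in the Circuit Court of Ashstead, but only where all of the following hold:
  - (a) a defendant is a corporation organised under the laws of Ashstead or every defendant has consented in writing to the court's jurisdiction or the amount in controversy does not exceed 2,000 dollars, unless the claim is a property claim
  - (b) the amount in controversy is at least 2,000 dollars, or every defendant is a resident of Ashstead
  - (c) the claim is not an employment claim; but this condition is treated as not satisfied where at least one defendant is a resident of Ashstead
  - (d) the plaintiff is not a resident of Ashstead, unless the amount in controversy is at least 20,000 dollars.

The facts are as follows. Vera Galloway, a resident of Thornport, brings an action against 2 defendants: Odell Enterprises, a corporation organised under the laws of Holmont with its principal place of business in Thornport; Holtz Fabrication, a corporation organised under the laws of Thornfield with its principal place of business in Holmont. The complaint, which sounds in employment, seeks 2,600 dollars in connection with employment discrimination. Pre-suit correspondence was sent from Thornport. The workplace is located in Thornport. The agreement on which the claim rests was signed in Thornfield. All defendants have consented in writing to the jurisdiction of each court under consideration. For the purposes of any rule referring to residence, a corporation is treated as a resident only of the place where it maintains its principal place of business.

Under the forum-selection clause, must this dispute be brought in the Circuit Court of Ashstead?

The Circuit Court of Ashstead:
  (a) Every defendant has filed written consent, so one alternative holds. Satisfied.
  (b) The amount in controversy is $2,600, which meets the $2,000 floor, so this disjunct is met. Condition met.
  (c) The claim is an employment claim. Fails.
  (d) The plaintiff resides in Thornport, which is not Ashstead. Satisfied.
  → Forum clause is not triggered.

No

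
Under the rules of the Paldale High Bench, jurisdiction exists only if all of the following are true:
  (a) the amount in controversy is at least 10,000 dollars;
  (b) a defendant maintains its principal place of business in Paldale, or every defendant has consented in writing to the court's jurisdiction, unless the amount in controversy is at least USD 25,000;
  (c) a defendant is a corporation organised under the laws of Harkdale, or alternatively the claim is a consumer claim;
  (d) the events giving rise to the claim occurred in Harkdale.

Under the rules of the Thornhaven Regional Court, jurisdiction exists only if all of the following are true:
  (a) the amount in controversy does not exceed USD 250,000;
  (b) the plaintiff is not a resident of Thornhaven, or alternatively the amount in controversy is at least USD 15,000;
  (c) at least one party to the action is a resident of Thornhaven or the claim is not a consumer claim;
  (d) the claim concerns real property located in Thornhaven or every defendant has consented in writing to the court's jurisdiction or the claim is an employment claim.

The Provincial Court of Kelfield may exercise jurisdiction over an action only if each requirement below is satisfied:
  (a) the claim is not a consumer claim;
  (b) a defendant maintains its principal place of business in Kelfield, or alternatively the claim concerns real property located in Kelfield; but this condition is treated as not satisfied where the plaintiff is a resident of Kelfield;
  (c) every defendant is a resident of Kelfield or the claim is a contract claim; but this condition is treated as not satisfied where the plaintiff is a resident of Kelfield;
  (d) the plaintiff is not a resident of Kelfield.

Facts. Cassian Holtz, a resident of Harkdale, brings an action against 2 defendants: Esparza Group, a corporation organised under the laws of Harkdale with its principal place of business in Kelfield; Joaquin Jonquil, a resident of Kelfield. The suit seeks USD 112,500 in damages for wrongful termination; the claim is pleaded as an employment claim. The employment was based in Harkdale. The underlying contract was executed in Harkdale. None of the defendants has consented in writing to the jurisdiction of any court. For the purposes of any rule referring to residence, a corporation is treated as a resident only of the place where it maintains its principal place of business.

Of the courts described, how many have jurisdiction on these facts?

3

The Paldale High Bench:
  (a) The amount in controversy is USD 112,500, which meets the 10,000 dollars floor. Met.
  (b) The corporate defendant(s) have their principal place of business in Kelfield, not Paldale; no such written consent has been filed — every alternative fails. The proviso rescues it, though: the amount in controversy is 112,500 dollars, which meets the USD 25,000 floor. Satisfied.
  (c) Esparza Group is organised under the laws of Harkdale, which satisfies one of the alternatives. Met.
  (d) The operative events occurred in Harkdale. Satisfied.
  → Jurisdiction lies.
The Thornhaven Regional Court:
  (a) The amount in controversy is 112,500 dollars, within the 250,000 dollars ceiling. Condition met.
  (b) The plaintiff resides in Harkdale, which is not Thornhaven, so this disjunct is met. Satisfied.
  (c) The claim is an employment claim, not a consumer claim — that alternative is enough. Met.
  (d) The claim is an employment claim — that alternative is enough. Met.
  → Jurisdiction lies.
The Provincial Court of Kelfield:
  (a) The claim is an employment claim, not a consumer claim. Met.
  (b) Esparza Group has its principal place of business in Kelfield, which satisfies one of the alternatives. And the carve-out is inapplicable — the plaintiff resides in Harkdale, not Kelfield. Satisfied.
  (c) The defendants reside as follows — Esparza Group in Kelfield, Joaquin Jonquil in Kelfield — all in Kelfield, which satisfies one of the alternatives. The exception is not triggered, since the plaintiff resides in Harkdale, not Kelfield. Satisfied.
  (d) The plaintiff resides in Harkdale, which is not Kelfield. Satisfied.
  → All conditions met; jurisdiction exists.
Courts with jurisdiction: the Paldale High Bench, the Thornhaven Regional Court, the Provincial Court of Kelfield — 3 in total.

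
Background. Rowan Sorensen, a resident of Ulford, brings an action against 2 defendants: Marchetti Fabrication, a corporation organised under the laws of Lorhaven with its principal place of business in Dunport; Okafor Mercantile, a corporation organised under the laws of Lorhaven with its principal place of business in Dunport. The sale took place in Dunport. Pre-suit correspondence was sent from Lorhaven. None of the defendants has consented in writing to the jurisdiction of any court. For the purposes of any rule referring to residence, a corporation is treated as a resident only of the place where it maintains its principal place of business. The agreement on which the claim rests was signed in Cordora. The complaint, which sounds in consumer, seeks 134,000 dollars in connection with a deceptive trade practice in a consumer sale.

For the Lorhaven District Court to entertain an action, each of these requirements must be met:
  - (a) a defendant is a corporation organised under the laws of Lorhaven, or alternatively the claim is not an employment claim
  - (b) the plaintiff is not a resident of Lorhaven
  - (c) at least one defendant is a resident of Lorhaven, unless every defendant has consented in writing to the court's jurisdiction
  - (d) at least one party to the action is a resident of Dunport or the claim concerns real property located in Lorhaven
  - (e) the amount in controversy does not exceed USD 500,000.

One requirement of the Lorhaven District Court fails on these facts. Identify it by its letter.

(c)

The Lorhaven District Court:
  (a) Marchetti Fabrication is organised under the laws of Lorhaven — that alternative is enough. Satisfied.
  (b) The plaintiff resides in Ulford, which is not Lorhaven. Satisfied.
  (c) No defendant resides in Lorhaven (they reside in Dunport, Dunport). And no such written consent has been filed, so the proviso does not save it. Fails.
  (d) Marchetti Fabrication resides in Dunport, so one alternative holds. Condition met.
  (e) The amount in controversy is $134,000, within the 500,000 dollars ceiling. Satisfied.
Only condition (c) fails.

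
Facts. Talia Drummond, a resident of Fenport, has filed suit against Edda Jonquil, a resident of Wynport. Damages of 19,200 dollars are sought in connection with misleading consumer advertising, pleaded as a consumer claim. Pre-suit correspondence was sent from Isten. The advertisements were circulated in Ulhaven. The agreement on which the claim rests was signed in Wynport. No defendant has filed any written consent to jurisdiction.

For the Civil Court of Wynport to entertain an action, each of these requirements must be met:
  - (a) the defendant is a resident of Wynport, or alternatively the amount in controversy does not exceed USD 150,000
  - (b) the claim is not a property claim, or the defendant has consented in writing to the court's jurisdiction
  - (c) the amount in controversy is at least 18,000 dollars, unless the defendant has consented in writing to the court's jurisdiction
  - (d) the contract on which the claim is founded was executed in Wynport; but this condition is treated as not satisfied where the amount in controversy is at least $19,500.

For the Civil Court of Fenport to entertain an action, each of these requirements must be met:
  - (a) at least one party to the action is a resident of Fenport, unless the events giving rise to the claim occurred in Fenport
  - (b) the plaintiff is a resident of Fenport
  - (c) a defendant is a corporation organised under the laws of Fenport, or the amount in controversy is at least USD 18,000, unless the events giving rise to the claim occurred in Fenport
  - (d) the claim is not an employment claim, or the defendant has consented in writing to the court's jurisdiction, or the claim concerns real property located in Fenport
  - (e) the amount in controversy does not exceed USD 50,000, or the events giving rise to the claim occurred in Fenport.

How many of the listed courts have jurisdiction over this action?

The Civil Court of Wynport:
  (a) The defendant resides in Wynport — that alternative is enough. Met.
  (b) The claim is a consumer claim, not a property claim, so this disjunct is met. Satisfied.
  (c) The amount in controversy is USD 19,200, which meets the USD 18,000 floor. Met.
  (d) The contract was executed in Wynport. The exception is not triggered, since the amount in controversy is $19,200, below the USD 19,500 floor. Satisfied.
  → All conditions met; jurisdiction exists.
The Civil Court of Fenport:
  (a) Talia Drummond resides in Fenport. Condition met.
  (b) The plaintiff resides in Fenport. Condition met.
  (c) The amount in controversy is 19,200 dollars, which meets the 18,000 dollars floor, which satisfies one of the alternatives. Met.
  (d) The claim is a consumer claim, not an employment claim, which satisfies one of the alternatives. Satisfied.
  (e) The amount in controversy is USD 19,200, within the 50,000 dollars ceiling, so this disjunct is met. Condition met.
  → All conditions met; jurisdiction exists.
Courts with jurisdiction: the Civil Court of Wynport, the Civil Court of Fenport — 2 in total.

2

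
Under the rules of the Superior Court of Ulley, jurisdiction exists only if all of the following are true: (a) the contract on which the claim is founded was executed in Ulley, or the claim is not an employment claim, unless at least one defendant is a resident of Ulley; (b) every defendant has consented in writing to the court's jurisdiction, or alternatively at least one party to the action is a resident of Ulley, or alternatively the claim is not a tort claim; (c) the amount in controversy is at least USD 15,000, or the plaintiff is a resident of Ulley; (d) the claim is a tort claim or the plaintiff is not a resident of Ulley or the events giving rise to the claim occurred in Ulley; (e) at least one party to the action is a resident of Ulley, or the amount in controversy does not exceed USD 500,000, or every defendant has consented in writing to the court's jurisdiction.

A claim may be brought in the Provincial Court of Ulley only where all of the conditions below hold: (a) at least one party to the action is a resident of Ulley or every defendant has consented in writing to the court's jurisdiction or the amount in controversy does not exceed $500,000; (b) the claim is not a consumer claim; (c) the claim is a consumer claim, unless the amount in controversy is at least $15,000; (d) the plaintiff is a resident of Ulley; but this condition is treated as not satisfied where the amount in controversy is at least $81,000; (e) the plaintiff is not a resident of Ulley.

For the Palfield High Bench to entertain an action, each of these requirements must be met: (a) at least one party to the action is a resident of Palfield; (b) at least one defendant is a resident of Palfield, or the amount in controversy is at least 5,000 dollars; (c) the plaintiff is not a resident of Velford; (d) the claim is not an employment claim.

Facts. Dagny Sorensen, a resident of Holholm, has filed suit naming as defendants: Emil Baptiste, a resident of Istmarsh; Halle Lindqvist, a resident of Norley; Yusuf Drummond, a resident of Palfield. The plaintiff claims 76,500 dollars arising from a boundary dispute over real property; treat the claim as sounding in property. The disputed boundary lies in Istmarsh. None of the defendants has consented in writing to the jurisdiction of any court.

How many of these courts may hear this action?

2

The Superior Court of Ulley:
  (a) The claim is a property claim, not an employment claim, so this disjunct is met. Satisfied.
  (b) The claim is a property claim, not a tort claim, so one alternative holds. Satisfied.
  (c) The amount in controversy is 76,500 dollars, which meets the USD 15,000 floor, so this disjunct is met. Met.
  (d) The plaintiff resides in Holholm, which is not Ulley — that alternative is enough. Condition met.
  (e) The amount in controversy is $76,500, within the 500,000 dollars ceiling, so one alternative holds. Condition met.
  → Every requirement is satisfied — jurisdiction.
The Provincial Court of Ulley:
  (a) The amount in controversy is USD 76,500, within the $500,000 ceiling, so one alternative holds. Met.
  (b) The claim is a property claim, not a consumer claim. Condition met.
  (c) The claim is a property claim, not a consumer claim. The proviso rescues it, though: the amount in controversy is 76,500 dollars, which meets the 15,000 dollars floor. Condition met.
  (d) The plaintiff resides in Holholm, not Ulley. Fails.
  (e) The plaintiff resides in Holholm, which is not Ulley. Condition met.
  → No jurisdiction.
The Palfield High Bench:
  (a) Yusuf Drummond resides in Palfield. Satisfied.
  (b) Yusuf Drummond resides in Palfield, which satisfies one of the alternatives. Condition met.
  (c) The plaintiff resides in Holholm, which is not Velford. Satisfied.
  (d) The claim is a property claim, not an employment claim. Met.
  → The court has jurisdiction.
Courts with jurisdiction: the Superior Court of Ulley, the Palfield High Bench — 2 in total.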